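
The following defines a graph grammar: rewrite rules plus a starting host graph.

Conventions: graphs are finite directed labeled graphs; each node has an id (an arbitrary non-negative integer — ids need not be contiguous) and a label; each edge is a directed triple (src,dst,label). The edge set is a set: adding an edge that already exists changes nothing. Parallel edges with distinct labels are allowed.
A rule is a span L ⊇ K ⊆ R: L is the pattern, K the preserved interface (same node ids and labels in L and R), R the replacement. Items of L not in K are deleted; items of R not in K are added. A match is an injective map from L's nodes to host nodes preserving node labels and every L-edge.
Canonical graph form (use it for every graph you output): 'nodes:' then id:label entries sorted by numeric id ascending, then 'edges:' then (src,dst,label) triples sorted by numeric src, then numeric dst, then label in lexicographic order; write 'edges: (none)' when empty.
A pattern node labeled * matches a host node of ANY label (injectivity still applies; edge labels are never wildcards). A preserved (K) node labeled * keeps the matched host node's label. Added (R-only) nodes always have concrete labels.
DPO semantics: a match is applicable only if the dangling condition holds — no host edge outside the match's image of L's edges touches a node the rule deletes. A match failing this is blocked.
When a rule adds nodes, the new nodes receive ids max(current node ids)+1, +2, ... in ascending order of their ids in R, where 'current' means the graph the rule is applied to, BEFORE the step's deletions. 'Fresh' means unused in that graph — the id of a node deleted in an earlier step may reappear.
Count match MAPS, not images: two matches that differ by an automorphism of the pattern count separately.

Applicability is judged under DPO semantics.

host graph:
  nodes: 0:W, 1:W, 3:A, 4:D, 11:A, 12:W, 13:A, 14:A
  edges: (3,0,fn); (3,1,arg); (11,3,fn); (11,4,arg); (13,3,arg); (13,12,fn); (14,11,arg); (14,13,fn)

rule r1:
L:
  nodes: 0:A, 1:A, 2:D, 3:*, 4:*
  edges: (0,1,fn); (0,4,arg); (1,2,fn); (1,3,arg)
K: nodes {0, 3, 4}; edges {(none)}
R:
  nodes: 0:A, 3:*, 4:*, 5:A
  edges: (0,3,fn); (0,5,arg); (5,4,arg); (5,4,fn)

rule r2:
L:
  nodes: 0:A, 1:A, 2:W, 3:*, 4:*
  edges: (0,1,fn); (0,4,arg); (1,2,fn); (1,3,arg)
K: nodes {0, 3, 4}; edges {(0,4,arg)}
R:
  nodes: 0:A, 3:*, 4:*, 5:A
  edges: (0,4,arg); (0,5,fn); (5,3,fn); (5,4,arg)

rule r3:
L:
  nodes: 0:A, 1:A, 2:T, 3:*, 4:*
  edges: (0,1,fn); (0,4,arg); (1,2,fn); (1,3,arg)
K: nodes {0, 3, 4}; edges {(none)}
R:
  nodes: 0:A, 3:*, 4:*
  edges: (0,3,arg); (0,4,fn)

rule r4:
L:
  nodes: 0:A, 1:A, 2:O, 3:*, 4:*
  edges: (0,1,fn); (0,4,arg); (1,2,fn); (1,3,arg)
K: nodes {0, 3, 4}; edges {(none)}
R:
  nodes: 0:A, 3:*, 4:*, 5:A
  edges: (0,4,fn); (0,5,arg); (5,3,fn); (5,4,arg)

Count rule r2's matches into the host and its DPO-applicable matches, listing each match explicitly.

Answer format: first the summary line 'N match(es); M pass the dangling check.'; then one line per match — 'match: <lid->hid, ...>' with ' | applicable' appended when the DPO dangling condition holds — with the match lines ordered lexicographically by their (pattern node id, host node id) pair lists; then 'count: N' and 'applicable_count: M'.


2 match(es); 1 pass the dangling check.
match: 0->11, 1->3, 2->0, 3->1, 4->4
match: 0->14, 1->13, 2->12, 3->3, 4->11 | applicable
count: 2
applicable_count: 1


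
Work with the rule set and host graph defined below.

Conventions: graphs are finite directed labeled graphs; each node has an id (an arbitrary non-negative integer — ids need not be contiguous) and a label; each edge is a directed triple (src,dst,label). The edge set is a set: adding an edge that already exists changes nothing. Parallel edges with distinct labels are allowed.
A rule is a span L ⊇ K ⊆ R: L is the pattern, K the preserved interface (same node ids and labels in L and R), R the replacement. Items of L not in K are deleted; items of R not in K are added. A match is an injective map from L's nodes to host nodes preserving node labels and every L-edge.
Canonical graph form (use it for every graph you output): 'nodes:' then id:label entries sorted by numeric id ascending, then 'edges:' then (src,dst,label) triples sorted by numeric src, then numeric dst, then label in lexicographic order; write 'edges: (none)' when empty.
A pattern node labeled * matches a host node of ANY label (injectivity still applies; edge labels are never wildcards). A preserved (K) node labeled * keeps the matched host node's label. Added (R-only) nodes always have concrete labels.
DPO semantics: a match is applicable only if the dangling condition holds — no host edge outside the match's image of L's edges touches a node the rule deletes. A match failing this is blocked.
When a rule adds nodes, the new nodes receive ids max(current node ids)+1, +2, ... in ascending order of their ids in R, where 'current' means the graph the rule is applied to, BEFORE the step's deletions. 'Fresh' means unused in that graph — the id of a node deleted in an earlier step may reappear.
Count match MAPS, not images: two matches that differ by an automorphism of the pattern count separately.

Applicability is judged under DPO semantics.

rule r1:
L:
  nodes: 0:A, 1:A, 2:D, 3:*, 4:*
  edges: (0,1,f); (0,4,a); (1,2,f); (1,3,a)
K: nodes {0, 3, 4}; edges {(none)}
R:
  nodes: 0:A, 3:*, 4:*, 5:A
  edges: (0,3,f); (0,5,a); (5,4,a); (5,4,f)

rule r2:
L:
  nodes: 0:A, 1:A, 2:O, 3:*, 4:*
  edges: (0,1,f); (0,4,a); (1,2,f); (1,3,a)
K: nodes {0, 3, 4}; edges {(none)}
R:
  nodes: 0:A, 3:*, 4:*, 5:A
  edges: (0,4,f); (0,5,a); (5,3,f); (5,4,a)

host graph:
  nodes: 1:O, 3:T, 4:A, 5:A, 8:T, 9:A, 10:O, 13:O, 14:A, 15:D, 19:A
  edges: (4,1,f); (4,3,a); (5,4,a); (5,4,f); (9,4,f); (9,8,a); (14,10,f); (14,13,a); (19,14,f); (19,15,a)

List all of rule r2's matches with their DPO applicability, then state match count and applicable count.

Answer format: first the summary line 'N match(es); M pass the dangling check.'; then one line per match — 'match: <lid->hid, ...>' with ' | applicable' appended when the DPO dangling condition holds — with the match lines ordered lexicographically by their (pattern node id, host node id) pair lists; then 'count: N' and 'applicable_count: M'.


2 match(es); 1 pass the dangling check.
match: 0->9, 1->4, 2->1, 3->3, 4->8
match: 0->19, 1->14, 2->10, 3->13, 4->15 | applicable
count: 2
applicable_count: 1


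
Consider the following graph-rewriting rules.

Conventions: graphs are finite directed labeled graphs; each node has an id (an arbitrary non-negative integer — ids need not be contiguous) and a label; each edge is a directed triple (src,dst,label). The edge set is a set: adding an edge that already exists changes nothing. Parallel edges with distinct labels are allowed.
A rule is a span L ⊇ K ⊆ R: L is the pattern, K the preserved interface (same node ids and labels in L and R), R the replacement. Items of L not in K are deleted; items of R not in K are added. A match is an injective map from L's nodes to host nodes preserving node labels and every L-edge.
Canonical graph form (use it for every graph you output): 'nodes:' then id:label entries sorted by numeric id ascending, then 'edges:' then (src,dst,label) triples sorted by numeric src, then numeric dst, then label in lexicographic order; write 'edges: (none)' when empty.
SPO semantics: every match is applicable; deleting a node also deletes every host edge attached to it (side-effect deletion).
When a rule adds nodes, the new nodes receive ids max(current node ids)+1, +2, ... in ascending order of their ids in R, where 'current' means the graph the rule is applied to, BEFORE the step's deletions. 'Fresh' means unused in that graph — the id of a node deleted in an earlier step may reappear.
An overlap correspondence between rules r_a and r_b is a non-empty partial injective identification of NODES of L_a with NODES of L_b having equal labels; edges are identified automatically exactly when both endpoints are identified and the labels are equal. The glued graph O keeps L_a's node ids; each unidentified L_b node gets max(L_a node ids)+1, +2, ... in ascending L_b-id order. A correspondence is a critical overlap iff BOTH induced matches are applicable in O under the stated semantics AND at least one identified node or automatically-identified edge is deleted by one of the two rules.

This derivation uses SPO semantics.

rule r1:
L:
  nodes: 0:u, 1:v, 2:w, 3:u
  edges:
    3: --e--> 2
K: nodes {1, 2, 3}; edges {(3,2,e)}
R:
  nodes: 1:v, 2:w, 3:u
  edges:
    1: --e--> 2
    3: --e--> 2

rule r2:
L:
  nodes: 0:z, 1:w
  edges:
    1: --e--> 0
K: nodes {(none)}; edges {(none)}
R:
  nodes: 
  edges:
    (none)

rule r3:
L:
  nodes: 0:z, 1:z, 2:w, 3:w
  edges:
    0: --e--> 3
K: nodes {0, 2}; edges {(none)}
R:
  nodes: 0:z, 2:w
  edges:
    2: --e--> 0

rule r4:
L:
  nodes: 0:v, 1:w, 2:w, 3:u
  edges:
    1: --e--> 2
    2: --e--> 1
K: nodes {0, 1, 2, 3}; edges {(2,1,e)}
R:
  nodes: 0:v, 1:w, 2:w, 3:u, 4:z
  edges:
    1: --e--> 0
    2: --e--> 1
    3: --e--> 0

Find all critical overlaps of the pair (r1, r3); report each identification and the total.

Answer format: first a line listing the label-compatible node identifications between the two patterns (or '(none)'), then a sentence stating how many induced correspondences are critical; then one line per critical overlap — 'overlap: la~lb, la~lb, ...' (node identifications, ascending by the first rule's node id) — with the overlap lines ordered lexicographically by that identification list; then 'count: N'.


label-compatible node identifications between L(r1) and L(r3): 2~2, 2~3
1 of the induced correspondences is a critical overlap of r1 and r3.
overlap: 2~3
count: 1


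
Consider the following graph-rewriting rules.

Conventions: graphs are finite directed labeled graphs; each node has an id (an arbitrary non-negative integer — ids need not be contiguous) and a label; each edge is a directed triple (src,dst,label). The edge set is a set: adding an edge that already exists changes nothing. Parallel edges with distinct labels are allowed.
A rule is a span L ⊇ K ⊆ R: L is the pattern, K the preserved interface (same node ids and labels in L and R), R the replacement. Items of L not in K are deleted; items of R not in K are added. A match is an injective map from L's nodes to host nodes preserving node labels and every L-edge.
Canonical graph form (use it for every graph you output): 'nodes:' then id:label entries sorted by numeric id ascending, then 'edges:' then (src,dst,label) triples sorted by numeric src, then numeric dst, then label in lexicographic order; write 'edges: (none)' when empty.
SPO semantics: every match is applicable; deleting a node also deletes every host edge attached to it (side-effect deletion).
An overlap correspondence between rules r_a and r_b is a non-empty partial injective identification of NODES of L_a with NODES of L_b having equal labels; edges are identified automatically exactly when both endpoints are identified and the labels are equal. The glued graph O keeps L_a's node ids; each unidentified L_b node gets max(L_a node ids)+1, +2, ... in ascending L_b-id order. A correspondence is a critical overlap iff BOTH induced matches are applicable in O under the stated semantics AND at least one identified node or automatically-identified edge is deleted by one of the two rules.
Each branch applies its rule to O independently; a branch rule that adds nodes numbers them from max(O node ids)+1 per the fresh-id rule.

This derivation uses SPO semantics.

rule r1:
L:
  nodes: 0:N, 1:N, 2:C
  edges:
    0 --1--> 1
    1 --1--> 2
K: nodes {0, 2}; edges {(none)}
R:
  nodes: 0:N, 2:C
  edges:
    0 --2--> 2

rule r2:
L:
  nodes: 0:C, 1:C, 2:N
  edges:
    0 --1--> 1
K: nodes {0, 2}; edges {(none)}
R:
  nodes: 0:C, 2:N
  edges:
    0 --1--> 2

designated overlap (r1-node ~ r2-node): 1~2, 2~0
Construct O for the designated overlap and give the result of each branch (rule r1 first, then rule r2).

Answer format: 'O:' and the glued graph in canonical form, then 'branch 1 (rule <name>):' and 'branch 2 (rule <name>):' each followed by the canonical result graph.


O:
nodes: 0:N, 1:N, 2:C, 3:C
edges: (0,1,1); (1,2,1); (2,3,1)
branch 1 (rule r1):
nodes: 0:N, 2:C, 3:C
edges: (0,2,2); (2,3,1)
branch 2 (rule r2):
nodes: 0:N, 1:N, 2:C
edges: (0,1,1); (1,2,1); (2,1,1)


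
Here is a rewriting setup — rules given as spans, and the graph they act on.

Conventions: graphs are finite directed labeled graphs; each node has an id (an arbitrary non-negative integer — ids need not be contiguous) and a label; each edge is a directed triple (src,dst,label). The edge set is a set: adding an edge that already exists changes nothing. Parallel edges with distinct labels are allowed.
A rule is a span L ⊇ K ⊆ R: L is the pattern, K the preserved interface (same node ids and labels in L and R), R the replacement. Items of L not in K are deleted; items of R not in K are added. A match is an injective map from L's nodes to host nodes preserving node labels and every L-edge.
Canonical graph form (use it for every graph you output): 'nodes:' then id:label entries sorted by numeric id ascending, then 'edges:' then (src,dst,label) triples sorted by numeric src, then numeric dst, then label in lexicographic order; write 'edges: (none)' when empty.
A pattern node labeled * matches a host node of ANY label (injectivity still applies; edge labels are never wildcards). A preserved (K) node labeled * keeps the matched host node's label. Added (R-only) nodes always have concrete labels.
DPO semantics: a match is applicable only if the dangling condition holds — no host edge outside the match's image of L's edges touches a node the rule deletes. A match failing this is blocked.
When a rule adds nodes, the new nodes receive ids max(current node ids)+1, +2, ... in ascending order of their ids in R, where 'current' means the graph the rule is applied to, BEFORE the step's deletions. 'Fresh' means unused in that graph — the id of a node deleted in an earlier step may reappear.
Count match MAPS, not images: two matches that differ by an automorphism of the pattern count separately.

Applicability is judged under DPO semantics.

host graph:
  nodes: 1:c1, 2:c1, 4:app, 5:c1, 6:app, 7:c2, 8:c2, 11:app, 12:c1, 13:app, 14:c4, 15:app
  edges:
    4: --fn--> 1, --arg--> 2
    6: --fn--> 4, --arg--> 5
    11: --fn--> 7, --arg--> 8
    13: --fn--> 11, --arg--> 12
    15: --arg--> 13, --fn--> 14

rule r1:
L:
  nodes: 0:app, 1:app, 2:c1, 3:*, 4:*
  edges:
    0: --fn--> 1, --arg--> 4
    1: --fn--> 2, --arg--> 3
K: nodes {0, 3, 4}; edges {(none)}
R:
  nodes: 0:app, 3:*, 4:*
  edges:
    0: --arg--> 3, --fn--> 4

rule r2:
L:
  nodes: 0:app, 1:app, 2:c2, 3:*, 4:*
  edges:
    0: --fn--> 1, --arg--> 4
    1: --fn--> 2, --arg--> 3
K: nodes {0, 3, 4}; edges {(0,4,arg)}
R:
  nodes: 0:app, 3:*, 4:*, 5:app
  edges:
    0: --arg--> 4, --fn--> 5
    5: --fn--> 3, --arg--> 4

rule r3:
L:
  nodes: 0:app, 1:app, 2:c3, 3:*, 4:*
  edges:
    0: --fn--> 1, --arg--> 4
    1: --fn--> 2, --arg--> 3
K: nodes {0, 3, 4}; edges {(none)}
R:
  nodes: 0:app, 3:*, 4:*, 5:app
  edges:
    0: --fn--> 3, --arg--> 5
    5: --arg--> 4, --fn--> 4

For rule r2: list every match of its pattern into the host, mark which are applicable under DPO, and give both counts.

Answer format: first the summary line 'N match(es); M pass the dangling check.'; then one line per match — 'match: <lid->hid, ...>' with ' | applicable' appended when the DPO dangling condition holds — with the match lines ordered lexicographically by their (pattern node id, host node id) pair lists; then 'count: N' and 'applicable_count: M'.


1 match(es); 1 pass the dangling check.
match: 0->13, 1->11, 2->7, 3->8, 4->12 | applicable
count: 1
applicable_count: 1


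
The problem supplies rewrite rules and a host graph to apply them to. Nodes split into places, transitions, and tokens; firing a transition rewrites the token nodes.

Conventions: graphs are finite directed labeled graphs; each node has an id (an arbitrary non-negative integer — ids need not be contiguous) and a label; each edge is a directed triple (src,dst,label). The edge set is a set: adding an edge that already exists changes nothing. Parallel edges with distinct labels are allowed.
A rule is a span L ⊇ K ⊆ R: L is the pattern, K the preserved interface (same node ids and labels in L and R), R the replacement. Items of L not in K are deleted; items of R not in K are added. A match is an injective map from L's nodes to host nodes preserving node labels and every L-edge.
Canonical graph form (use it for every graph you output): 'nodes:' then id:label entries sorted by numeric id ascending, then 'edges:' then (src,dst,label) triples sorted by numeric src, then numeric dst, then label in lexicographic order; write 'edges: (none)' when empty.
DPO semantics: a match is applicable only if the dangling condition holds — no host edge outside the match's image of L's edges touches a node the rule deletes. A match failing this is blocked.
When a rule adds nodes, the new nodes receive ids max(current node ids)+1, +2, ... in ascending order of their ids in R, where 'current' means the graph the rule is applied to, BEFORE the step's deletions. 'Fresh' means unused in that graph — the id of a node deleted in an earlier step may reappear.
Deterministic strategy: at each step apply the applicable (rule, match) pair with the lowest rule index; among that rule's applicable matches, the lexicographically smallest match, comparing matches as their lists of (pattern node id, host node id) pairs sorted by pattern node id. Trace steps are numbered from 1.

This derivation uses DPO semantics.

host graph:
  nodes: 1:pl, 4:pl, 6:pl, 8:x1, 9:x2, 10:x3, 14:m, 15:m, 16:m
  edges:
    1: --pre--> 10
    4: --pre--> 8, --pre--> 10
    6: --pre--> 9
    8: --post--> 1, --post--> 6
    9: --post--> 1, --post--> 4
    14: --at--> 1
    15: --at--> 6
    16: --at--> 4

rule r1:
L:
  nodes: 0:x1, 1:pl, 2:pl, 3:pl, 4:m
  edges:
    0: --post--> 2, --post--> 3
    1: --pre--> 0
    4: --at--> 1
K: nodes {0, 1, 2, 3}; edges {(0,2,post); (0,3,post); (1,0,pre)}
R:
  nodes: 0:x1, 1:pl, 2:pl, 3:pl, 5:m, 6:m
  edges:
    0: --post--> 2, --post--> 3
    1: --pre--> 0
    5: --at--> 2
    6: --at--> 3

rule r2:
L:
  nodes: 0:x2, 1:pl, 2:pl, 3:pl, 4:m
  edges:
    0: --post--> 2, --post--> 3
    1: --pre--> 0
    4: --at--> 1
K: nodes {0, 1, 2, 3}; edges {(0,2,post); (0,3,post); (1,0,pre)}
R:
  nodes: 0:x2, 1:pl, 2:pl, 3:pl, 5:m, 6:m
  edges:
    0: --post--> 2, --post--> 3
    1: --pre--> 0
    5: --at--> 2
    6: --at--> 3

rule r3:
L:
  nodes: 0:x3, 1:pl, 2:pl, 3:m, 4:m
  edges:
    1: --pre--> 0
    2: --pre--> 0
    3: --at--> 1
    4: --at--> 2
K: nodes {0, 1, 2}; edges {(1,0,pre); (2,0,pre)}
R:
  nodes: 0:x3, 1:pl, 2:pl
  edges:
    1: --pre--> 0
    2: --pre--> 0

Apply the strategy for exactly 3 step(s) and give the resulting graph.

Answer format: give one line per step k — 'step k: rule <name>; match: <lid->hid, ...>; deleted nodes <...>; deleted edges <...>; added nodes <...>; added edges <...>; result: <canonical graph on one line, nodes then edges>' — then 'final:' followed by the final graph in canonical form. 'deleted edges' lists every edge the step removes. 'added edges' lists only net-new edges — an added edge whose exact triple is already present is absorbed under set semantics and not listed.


step 1: rule r1; match: 0->8, 1->4, 2->1, 3->6, 4->16; deleted nodes 16; deleted edges (16,4,at); added nodes 17, 18; added edges (17,1,at); (18,6,at); result: nodes: 1:pl, 4:pl, 6:pl, 8:x1, 9:x2, 10:x3, 14:m, 15:m, 17:m, 18:m edges: (1,10,pre); (4,8,pre); (4,10,pre); (6,9,pre); (8,1,post); (8,6,post); (9,1,post); (9,4,post); (14,1,at); (15,6,at); (17,1,at); (18,6,at)
step 2: rule r2; match: 0->9, 1->6, 2->1, 3->4, 4->15; deleted nodes 15; deleted edges (15,6,at); added nodes 19, 20; added edges (19,1,at); (20,4,at); result: nodes: 1:pl, 4:pl, 6:pl, 8:x1, 9:x2, 10:x3, 14:m, 17:m, 18:m, 19:m, 20:m edges: (1,10,pre); (4,8,pre); (4,10,pre); (6,9,pre); (8,1,post); (8,6,post); (9,1,post); (9,4,post); (14,1,at); (17,1,at); (18,6,at); (19,1,at); (20,4,at)
step 3: rule r1; match: 0->8, 1->4, 2->1, 3->6, 4->20; deleted nodes 20; deleted edges (20,4,at); added nodes 21, 22; added edges (21,1,at); (22,6,at); result: nodes: 1:pl, 4:pl, 6:pl, 8:x1, 9:x2, 10:x3, 14:m, 17:m, 18:m, 19:m, 21:m, 22:m edges: (1,10,pre); (4,8,pre); (4,10,pre); (6,9,pre); (8,1,post); (8,6,post); (9,1,post); (9,4,post); (14,1,at); (17,1,at); (18,6,at); (19,1,at); (21,1,at); (22,6,at)
final:
nodes: 1:pl, 4:pl, 6:pl, 8:x1, 9:x2, 10:x3, 14:m, 17:m, 18:m, 19:m, 21:m, 22:m
edges: (1,10,pre); (4,8,pre); (4,10,pre); (6,9,pre); (8,1,post); (8,6,post); (9,1,post); (9,4,post); (14,1,at); (17,1,at); (18,6,at); (19,1,at); (21,1,at); (22,6,at)


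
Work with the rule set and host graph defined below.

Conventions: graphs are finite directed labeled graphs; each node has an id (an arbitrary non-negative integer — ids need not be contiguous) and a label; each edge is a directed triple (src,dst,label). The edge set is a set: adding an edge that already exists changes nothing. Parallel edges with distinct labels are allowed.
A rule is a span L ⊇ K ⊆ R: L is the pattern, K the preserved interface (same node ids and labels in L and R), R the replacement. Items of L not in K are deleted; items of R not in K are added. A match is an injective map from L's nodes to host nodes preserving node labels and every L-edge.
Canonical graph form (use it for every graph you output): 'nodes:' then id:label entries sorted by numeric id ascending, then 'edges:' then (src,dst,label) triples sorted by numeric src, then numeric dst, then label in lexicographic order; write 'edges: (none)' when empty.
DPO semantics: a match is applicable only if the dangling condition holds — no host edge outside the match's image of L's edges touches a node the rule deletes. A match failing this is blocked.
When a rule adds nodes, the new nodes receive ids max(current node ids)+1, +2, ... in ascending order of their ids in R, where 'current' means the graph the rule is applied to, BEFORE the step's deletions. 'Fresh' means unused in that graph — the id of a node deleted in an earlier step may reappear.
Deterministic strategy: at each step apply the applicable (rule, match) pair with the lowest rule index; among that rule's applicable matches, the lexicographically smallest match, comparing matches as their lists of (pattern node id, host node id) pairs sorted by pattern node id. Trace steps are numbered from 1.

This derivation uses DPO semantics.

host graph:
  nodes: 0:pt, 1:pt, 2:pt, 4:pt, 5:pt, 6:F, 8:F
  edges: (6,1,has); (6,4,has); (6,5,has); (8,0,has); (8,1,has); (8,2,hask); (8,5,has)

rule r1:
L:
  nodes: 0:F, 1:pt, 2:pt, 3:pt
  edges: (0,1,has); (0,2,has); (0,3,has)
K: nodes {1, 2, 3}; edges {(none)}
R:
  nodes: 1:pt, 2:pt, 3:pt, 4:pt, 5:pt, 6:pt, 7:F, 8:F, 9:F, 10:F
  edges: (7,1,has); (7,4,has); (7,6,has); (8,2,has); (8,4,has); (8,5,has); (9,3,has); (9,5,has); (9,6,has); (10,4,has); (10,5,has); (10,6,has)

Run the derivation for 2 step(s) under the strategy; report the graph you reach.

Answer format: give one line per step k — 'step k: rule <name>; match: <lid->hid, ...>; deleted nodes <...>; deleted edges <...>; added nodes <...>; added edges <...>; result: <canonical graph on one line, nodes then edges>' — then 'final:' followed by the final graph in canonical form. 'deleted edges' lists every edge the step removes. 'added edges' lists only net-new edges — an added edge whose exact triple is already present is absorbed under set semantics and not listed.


step 1: rule r1; match: 0->6, 1->1, 2->4, 3->5; deleted nodes 6; deleted edges (6,1,has); (6,4,has); (6,5,has); added nodes 9, 10, 11, 12, 13, 14, 15; added edges (12,1,has); (12,9,has); (12,11,has); (13,4,has); (13,9,has); (13,10,has); (14,5,has); (14,10,has); (14,11,has); (15,9,has); (15,10,has); (15,11,has); result: nodes: 0:pt, 1:pt, 2:pt, 4:pt, 5:pt, 8:F, 9:pt, 10:pt, 11:pt, 12:F, 13:F, 14:F, 15:F edges: (8,0,has); (8,1,has); (8,2,hask); (8,5,has); (12,1,has); (12,9,has); (12,11,has); (13,4,has); (13,9,has); (13,10,has); (14,5,has); (14,10,has); (14,11,has); (15,9,has); (15,10,has); (15,11,has)
step 2: rule r1; match: 0->12, 1->1, 2->9, 3->11; deleted nodes 12; deleted edges (12,1,has); (12,9,has); (12,11,has); added nodes 16, 17, 18, 19, 20, 21, 22; added edges (19,1,has); (19,16,has); (19,18,has); (20,9,has); (20,16,has); (20,17,has); (21,11,has); (21,17,has); (21,18,has); (22,16,has); (22,17,has); (22,18,has); result: nodes: 0:pt, 1:pt, 2:pt, 4:pt, 5:pt, 8:F, 9:pt, 10:pt, 11:pt, 13:F, 14:F, 15:F, 16:pt, 17:pt, 18:pt, 19:F, 20:F, 21:F, 22:F edges: (8,0,has); (8,1,has); (8,2,hask); (8,5,has); (13,4,has); (13,9,has); (13,10,has); (14,5,has); (14,10,has); (14,11,has); (15,9,has); (15,10,has); (15,11,has); (19,1,has); (19,16,has); (19,18,has); (20,9,has); (20,16,has); (20,17,has); (21,11,has); (21,17,has); (21,18,has); (22,16,has); (22,17,has); (22,18,has)
final:
nodes: 0:pt, 1:pt, 2:pt, 4:pt, 5:pt, 8:F, 9:pt, 10:pt, 11:pt, 13:F, 14:F, 15:F, 16:pt, 17:pt, 18:pt, 19:F, 20:F, 21:F, 22:F
edges: (8,0,has); (8,1,has); (8,2,hask); (8,5,has); (13,4,has); (13,9,has); (13,10,has); (14,5,has); (14,10,has); (14,11,has); (15,9,has); (15,10,has); (15,11,has); (19,1,has); (19,16,has); (19,18,has); (20,9,has); (20,16,has); (20,17,has); (21,11,has); (21,17,has); (21,18,has); (22,16,has); (22,17,has); (22,18,has)


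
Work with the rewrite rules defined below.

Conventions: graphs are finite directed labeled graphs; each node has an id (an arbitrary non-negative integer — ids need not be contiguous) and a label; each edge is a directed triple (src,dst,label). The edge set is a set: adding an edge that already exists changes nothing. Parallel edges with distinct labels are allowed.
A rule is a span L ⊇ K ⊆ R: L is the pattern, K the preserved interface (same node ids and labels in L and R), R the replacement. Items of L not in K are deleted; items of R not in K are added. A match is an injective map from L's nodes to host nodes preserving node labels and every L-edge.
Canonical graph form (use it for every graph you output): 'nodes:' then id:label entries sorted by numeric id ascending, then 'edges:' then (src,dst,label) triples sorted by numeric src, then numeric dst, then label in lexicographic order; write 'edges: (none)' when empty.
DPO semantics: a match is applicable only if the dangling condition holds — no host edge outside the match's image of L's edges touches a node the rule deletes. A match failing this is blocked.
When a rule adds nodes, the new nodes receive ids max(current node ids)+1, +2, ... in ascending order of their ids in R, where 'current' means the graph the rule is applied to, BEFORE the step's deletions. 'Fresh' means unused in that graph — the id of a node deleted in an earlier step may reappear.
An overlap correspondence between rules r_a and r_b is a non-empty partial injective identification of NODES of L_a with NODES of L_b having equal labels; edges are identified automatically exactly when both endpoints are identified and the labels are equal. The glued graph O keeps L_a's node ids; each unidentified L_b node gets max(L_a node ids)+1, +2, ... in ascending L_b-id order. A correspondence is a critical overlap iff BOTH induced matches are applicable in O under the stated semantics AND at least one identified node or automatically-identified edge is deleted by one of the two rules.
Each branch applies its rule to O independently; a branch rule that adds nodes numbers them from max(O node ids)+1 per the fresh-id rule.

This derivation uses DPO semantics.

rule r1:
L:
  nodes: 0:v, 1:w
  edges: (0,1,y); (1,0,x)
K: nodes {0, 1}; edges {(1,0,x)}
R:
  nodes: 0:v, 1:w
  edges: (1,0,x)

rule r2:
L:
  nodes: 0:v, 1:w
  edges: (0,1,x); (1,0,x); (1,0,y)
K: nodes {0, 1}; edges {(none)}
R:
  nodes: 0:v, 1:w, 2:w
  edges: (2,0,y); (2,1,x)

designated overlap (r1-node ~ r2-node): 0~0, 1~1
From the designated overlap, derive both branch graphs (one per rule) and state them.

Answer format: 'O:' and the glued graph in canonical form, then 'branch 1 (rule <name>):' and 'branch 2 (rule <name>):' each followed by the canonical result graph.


O:
nodes: 0:v, 1:w
edges: (0,1,x); (0,1,y); (1,0,x); (1,0,y)
branch 1 (rule r1):
nodes: 0:v, 1:w
edges: (0,1,x); (1,0,x); (1,0,y)
branch 2 (rule r2):
nodes: 0:v, 1:w, 2:w
edges: (0,1,y); (2,0,y); (2,1,x)


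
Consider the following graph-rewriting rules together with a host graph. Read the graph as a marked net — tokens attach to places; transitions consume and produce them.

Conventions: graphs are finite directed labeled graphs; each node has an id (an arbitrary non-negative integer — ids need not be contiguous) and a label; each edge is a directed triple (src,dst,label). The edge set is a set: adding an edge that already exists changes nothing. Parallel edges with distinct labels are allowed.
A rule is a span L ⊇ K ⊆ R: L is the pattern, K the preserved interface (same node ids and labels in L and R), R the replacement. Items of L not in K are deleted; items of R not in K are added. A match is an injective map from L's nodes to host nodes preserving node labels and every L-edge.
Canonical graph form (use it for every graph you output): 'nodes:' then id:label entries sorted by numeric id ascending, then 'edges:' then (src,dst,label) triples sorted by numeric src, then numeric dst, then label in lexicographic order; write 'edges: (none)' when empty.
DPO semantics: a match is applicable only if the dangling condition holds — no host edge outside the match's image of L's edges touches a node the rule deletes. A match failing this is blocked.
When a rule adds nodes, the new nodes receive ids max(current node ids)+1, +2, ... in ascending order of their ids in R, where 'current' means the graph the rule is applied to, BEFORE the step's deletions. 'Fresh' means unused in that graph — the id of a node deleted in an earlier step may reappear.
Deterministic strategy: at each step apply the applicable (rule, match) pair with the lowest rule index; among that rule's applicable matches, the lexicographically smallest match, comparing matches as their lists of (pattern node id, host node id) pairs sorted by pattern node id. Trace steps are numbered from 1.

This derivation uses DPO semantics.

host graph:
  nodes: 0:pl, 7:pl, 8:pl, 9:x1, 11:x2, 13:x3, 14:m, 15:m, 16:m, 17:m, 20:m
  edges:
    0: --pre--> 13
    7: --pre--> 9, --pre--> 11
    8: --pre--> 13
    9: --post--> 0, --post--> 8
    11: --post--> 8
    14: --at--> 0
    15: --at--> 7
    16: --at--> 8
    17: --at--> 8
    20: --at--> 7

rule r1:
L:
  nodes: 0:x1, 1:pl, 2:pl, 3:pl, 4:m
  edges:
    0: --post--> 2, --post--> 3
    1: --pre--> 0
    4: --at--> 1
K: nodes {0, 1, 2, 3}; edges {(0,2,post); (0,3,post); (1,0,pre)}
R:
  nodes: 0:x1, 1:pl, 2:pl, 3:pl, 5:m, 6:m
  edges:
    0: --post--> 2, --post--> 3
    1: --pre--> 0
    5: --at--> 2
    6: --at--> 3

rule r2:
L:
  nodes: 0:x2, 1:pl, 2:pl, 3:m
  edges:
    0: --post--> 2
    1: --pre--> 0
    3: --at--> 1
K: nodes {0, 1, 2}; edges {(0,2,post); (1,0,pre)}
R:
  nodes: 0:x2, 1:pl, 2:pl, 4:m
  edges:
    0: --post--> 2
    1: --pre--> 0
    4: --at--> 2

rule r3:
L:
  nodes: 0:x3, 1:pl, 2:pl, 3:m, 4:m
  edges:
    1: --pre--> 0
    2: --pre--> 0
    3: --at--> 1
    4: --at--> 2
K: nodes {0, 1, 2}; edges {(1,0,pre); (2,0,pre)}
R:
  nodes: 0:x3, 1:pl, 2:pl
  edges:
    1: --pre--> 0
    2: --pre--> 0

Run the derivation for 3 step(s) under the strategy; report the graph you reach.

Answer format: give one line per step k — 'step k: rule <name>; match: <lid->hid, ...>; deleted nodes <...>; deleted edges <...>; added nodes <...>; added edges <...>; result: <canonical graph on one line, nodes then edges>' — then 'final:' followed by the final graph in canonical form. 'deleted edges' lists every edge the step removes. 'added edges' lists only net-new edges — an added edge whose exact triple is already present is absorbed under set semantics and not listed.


step 1: rule r1; match: 0->9, 1->7, 2->0, 3->8, 4->15; deleted nodes 15; deleted edges (15,7,at); added nodes 21, 22; added edges (21,0,at); (22,8,at); result: nodes: 0:pl, 7:pl, 8:pl, 9:x1, 11:x2, 13:x3, 14:m, 16:m, 17:m, 20:m, 21:m, 22:m edges: (0,13,pre); (7,9,pre); (7,11,pre); (8,13,pre); (9,0,post); (9,8,post); (11,8,post); (14,0,at); (16,8,at); (17,8,at); (20,7,at); (21,0,at); (22,8,at)
step 2: rule r1; match: 0->9, 1->7, 2->0, 3->8, 4->20; deleted nodes 20; deleted edges (20,7,at); added nodes 23, 24; added edges (23,0,at); (24,8,at); result: nodes: 0:pl, 7:pl, 8:pl, 9:x1, 11:x2, 13:x3, 14:m, 16:m, 17:m, 21:m, 22:m, 23:m, 24:m edges: (0,13,pre); (7,9,pre); (7,11,pre); (8,13,pre); (9,0,post); (9,8,post); (11,8,post); (14,0,at); (16,8,at); (17,8,at); (21,0,at); (22,8,at); (23,0,at); (24,8,at)
step 3: rule r3; match: 0->13, 1->0, 2->8, 3->14, 4->16; deleted nodes 14, 16; deleted edges (14,0,at); (16,8,at); added nodes (none); added edges (none); result: nodes: 0:pl, 7:pl, 8:pl, 9:x1, 11:x2, 13:x3, 17:m, 21:m, 22:m, 23:m, 24:m edges: (0,13,pre); (7,9,pre); (7,11,pre); (8,13,pre); (9,0,post); (9,8,post); (11,8,post); (17,8,at); (21,0,at); (22,8,at); (23,0,at); (24,8,at)
final:
nodes: 0:pl, 7:pl, 8:pl, 9:x1, 11:x2, 13:x3, 17:m, 21:m, 22:m, 23:m, 24:m
edges: (0,13,pre); (7,9,pre); (7,11,pre); (8,13,pre); (9,0,post); (9,8,post); (11,8,post); (17,8,at); (21,0,at); (22,8,at); (23,0,at); (24,8,at)


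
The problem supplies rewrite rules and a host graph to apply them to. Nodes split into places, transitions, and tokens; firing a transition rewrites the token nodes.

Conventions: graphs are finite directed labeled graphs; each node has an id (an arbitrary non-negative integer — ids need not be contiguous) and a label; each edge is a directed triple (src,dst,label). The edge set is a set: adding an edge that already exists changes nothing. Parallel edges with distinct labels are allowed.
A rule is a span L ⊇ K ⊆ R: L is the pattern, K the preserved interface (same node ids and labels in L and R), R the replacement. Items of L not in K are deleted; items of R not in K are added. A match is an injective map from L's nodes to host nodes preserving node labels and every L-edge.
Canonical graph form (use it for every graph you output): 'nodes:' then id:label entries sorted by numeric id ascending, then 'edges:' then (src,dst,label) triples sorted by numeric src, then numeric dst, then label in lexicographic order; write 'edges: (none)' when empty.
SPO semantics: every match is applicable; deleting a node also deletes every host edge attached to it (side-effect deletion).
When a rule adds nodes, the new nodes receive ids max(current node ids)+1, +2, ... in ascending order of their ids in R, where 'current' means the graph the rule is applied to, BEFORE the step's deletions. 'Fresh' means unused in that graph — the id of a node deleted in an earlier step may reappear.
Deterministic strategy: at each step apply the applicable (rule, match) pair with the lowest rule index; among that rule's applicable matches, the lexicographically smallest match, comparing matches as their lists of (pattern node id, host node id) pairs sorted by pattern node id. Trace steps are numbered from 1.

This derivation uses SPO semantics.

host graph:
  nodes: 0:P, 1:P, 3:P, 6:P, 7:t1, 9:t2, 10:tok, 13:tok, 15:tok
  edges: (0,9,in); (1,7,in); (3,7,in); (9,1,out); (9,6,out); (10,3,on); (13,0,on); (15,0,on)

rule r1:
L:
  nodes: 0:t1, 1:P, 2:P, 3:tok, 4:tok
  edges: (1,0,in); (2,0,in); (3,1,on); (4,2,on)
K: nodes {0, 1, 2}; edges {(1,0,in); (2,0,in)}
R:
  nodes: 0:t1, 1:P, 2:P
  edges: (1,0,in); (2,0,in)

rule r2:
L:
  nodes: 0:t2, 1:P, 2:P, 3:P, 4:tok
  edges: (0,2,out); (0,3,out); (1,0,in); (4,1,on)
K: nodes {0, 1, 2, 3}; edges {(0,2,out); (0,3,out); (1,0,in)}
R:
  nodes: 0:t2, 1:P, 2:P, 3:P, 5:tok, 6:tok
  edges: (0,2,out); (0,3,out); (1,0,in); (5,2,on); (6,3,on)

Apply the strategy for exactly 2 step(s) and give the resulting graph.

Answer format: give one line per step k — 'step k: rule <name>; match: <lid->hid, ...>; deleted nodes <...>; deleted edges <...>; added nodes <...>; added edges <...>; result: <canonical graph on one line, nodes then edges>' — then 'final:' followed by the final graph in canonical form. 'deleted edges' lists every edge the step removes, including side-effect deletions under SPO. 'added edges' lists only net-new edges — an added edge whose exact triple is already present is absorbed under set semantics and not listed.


step 1: rule r2; match: 0->9, 1->0, 2->1, 3->6, 4->13; deleted nodes 13; deleted edges (13,0,on); added nodes 16, 17; added edges (16,1,on); (17,6,on); result: nodes: 0:P, 1:P, 3:P, 6:P, 7:t1, 9:t2, 10:tok, 15:tok, 16:tok, 17:tok edges: (0,9,in); (1,7,in); (3,7,in); (9,1,out); (9,6,out); (10,3,on); (15,0,on); (16,1,on); (17,6,on)
step 2: rule r1; match: 0->7, 1->1, 2->3, 3->16, 4->10; deleted nodes 10, 16; deleted edges (10,3,on); (16,1,on); added nodes (none); added edges (none); result: nodes: 0:P, 1:P, 3:P, 6:P, 7:t1, 9:t2, 15:tok, 17:tok edges: (0,9,in); (1,7,in); (3,7,in); (9,1,out); (9,6,out); (15,0,on); (17,6,on)
final:
nodes: 0:P, 1:P, 3:P, 6:P, 7:t1, 9:t2, 15:tok, 17:tok
edges: (0,9,in); (1,7,in); (3,7,in); (9,1,out); (9,6,out); (15,0,on); (17,6,on)


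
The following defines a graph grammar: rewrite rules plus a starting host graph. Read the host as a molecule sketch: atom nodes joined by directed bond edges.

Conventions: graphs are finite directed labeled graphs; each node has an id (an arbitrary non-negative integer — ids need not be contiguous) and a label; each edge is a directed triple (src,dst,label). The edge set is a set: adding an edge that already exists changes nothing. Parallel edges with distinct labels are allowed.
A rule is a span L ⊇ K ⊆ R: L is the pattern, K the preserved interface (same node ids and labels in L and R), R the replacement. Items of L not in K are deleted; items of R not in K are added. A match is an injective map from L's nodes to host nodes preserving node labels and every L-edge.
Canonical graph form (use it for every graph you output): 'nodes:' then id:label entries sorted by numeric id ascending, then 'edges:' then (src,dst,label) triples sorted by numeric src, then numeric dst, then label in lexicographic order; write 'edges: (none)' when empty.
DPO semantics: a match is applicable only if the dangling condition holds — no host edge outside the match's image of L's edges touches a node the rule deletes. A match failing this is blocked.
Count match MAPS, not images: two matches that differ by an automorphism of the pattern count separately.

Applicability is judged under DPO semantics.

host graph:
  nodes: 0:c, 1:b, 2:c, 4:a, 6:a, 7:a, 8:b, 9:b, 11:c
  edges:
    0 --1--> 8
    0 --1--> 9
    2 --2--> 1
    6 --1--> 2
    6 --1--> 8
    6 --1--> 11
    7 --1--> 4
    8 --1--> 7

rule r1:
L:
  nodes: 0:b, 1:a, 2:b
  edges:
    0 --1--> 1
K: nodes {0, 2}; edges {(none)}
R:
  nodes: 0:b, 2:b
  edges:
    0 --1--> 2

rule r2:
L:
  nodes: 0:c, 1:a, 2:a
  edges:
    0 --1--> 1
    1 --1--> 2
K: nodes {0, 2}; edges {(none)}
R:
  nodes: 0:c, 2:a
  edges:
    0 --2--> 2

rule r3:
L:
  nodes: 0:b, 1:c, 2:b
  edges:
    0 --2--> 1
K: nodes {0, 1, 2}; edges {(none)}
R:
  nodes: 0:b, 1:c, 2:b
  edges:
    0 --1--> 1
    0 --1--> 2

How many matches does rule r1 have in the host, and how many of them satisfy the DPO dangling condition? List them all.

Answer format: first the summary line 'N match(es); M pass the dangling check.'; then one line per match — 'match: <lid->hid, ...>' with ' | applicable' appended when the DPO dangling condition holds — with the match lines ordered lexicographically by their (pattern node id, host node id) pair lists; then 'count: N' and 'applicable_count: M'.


2 match(es); 0 pass the dangling check.
match: 0->8, 1->7, 2->1
match: 0->8, 1->7, 2->9
count: 2
applicable_count: 0


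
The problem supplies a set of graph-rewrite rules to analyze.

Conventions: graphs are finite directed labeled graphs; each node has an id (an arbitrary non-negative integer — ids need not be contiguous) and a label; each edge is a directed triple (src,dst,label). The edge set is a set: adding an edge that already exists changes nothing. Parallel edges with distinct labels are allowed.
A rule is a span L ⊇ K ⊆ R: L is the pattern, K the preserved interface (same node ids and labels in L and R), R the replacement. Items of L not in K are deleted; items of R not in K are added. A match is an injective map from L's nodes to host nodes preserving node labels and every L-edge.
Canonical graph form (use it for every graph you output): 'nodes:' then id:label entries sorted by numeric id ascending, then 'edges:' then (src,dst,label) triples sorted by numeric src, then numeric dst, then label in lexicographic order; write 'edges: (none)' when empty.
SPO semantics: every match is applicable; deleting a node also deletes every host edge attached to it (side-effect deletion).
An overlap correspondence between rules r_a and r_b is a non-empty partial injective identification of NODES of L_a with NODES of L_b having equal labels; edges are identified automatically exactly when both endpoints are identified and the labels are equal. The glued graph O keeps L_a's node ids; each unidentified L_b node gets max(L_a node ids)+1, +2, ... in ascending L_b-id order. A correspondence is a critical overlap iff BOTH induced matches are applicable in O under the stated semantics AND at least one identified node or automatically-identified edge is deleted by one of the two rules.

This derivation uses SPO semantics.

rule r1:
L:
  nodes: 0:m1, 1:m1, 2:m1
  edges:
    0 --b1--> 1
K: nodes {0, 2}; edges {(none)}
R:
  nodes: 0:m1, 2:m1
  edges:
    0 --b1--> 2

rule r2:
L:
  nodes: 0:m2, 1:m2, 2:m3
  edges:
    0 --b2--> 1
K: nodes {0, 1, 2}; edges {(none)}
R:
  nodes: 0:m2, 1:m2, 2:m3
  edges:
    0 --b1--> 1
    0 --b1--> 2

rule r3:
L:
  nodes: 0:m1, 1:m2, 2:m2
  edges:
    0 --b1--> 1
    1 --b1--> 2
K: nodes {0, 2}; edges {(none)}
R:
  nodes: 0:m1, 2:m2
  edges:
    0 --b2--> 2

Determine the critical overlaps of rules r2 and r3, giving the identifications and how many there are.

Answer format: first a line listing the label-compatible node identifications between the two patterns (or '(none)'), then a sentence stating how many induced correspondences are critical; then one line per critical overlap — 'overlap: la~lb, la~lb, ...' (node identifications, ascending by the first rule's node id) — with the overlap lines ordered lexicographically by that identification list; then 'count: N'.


label-compatible node identifications between L(r2) and L(r3): 0~1, 0~2, 1~1, 1~2
4 of the induced correspondences are critical overlaps of r2 and r3.
overlap: 0~1
overlap: 0~1, 1~2
overlap: 0~2, 1~1
overlap: 1~1
count: 4
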